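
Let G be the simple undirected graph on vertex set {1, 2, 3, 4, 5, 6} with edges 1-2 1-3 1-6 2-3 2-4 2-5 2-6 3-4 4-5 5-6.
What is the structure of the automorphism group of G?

Vertex 2 is the unique vertex of degree 5; the remaining 5 vertices each have degree 3 and induce a cycle, so G is the wheel on 6 vertices with hub 2. With the hub fixed, the remaining symmetry is that of the rim cycle C_5, giving the dihedral group D_5.

D_5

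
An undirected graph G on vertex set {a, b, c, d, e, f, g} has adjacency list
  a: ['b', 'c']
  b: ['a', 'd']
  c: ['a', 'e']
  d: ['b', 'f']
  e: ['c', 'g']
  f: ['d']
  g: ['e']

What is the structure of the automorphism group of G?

The degree sequence is [2, 2, 2, 2, 2, 1, 1]; the two degree-1 vertices f and g are the ends of a path, so G = P_7. A path has exactly one nontrivial symmetry — reversal — giving Aut(G) of order 2.

Z_2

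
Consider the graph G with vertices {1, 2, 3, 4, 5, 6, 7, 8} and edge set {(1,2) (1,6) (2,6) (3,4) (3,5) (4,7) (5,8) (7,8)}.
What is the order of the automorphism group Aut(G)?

60

G has two connected components, {3, 4, 5, 7, 8} and {1, 2, 6}; each is 2-regular, so G = C_5 ⊔ C_3. No automorphism exchanges components of different sizes, hence Aut(G) is the direct product D_3 × D_5, order 60.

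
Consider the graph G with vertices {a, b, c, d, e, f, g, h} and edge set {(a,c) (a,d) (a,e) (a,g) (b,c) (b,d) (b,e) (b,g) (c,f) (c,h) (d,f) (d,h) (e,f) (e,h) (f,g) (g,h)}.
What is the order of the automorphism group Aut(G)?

G is 4-regular and bipartite with parts {c, d, e, g} and {a, b, f, h} (each part is independent and every cross-pair is an edge), so G = K_{4,4}. Aut(K_{4,4}) is the wreath product S_4 ≀ Z_2: permute within each part, then optionally swap the parts; |Aut| = 2·(4!)² = 1152.

1152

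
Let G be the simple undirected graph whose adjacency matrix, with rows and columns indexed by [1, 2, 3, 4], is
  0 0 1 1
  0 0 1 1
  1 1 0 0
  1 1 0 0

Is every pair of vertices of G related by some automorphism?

G is 2-regular and connected on 4 vertices, i.e. the cycle C_4. C_4 has 4 rotations and 4 reflections, so Aut(C_4) ≅ D_4 of order 8. This group acts transitively on the 4 vertices.

Yes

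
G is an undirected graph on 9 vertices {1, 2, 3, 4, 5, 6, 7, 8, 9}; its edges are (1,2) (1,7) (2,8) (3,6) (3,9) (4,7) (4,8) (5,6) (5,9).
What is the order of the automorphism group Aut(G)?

80

G has two connected components, {1, 2, 4, 7, 8} and {3, 5, 6, 9}; each is 2-regular, so G = C_5 ⊔ C_4. The components are non-isomorphic (different sizes), so Aut(G) = Aut(C_5) × Aut(C_4) = D_5 × D_4 of order 10·8 = 80.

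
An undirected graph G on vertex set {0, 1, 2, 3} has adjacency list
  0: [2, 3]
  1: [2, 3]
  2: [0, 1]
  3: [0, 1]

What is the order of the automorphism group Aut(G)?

G is 2-regular and bipartite on 2^2 = 4 vertices with girth 4; it is the hypercube graph Q_2. The symmetry group of the 2-cube is the hyperoctahedral group B_2 = Z_2 ≀ S_2, of order 2^2·2! = 8.

8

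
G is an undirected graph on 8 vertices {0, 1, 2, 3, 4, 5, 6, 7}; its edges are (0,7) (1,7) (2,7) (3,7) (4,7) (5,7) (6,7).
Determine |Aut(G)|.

5040

Vertex 7 has degree 7 and every other vertex has degree 1, so G is the star K_{1,7} with centre 7. Any automorphism fixes the centre and permutes the 7 leaves freely, so Aut(G) ≅ S_7 of order 7! = 5040.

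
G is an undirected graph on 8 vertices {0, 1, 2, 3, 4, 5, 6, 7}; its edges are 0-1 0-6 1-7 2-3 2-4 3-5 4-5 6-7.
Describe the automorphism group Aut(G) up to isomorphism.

(D_4 × D_4) ⋊ Z_2

G has two connected components, {0, 1, 6, 7} and {2, 3, 4, 5}; each is 2-regular, so G = C_4 ⊔ C_4. With two isomorphic components, Aut(G) = Aut(C_4) ≀ S_2 = (D_4 × D_4) ⋊ Z_2: permute each cycle by D_4, then optionally swap the two cycles. Order 2·(2·4)² = 128.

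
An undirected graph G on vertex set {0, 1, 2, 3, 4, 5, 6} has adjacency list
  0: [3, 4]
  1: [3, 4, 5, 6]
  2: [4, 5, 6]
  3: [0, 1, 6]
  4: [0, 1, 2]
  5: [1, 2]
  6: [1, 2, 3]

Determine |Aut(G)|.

The degree sequence is [2, 4, 3, 3, 3, 2, 3]. Checking the degree-preserving permutations of the vertex set shows that none except the identity preserves every edge, so Aut(G) is trivial.

1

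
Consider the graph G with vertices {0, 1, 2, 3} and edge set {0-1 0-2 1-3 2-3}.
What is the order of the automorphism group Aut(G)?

8

G is 2-regular and connected on 4 vertices, i.e. the cycle C_4. The automorphisms of the 4-cycle are exactly the symmetries of a regular 4-gon: the dihedral group D_4, |D_4| = 8.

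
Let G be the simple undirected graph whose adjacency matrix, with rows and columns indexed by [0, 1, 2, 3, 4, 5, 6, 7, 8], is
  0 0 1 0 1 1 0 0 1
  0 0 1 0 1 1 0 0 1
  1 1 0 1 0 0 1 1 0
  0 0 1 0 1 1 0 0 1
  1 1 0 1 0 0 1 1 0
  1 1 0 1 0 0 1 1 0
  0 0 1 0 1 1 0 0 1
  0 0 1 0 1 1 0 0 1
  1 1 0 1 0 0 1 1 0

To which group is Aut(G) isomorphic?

S_5 × S_4

The vertices split by degree into {2, 4, 5, 8} (degree 5) and {0, 1, 3, 6, 7} (degree 4); every edge runs between the two parts, so G is the complete bipartite graph K_{4,5}. Automorphisms preserve the bipartition setwise (since the parts differ in size) and act as S_5 × S_4 within it; |Aut| = 2880.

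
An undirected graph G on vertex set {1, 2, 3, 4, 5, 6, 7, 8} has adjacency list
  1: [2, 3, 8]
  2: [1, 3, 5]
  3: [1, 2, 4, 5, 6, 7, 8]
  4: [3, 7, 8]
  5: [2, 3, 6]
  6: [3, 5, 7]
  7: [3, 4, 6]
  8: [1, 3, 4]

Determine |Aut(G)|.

14

Vertex 3 is the unique vertex of degree 7; the remaining 7 vertices each have degree 3 and induce a cycle, so G is the wheel on 8 vertices with hub 3. Every automorphism fixes the hub and acts on the rim 7-cycle, so Aut(G) ≅ Aut(C_7) = D_7 of order 14.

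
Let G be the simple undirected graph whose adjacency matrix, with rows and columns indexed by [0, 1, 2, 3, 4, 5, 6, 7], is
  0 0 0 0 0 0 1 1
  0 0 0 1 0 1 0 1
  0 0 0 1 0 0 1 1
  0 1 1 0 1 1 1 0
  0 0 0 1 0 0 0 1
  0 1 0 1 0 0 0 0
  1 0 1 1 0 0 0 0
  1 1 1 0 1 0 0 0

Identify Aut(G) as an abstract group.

{e}

Degrees alone do not determine every vertex (e.g. 0 and 4 both have degree 2), but their neighbour-degree multisets differ: N(0) has degrees [3, 4] while N(4) has degrees [4, 5]. Repeating this refinement separates all vertices, so the only automorphism is the identity.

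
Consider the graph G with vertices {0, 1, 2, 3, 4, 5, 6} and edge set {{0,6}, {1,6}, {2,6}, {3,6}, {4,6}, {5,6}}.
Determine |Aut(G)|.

Vertex 6 has degree 6 and every other vertex has degree 1, so G is the star K_{1,6} with centre 6. Any automorphism fixes the centre and permutes the 6 leaves freely, so Aut(G) ≅ S_6 of order 6! = 720.

720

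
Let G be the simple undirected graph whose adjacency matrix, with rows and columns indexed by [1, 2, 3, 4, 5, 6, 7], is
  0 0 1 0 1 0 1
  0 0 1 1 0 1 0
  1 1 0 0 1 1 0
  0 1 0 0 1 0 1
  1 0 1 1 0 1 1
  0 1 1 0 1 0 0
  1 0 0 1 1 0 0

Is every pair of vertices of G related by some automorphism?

No

Vertex 3 is the only vertex of degree 4, so every automorphism fixes it; G is not vertex-transitive.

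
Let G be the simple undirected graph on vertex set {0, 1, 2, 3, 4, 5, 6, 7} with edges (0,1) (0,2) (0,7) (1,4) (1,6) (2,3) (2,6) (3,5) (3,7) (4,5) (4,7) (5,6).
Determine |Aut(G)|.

G is 3-regular and bipartite on 2^3 = 8 vertices with girth 4; it is the hypercube graph Q_3. The symmetry group of the 3-cube is the hyperoctahedral group B_3 = Z_2 ≀ S_3, of order 2^3·3! = 48.

48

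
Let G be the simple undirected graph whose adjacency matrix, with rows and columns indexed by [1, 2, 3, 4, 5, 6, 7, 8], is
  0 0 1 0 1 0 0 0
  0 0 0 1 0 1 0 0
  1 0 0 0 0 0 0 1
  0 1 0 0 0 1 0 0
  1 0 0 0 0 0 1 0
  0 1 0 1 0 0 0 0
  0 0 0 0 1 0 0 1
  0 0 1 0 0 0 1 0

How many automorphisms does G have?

60

G has two connected components, {1, 3, 5, 7, 8} and {2, 4, 6}; each is 2-regular, so G = C_5 ⊔ C_3. No automorphism exchanges components of different sizes, hence Aut(G) is the direct product D_3 × D_5, order 60.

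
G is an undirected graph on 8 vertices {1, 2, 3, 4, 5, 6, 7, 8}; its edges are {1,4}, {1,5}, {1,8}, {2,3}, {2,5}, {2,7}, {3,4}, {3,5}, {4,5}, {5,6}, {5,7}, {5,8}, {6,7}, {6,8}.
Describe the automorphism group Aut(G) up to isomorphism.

the dihedral group of order 14

Vertex 5 is the unique vertex of degree 7; the remaining 7 vertices each have degree 3 and induce a cycle, so G is the wheel on 8 vertices with hub 5. Every automorphism fixes the hub and acts on the rim 7-cycle, so Aut(G) ≅ Aut(C_7) = D_7 of order 14.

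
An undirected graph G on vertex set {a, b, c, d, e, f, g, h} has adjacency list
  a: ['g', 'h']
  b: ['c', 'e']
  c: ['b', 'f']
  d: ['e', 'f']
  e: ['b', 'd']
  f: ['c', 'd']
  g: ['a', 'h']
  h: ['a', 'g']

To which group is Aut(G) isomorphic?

D_3 × D_5

G has two connected components, {b, c, d, e, f} and {a, g, h}; each is 2-regular, so G = C_5 ⊔ C_3. No automorphism exchanges components of different sizes, hence Aut(G) is the direct product D_3 × D_5, order 60.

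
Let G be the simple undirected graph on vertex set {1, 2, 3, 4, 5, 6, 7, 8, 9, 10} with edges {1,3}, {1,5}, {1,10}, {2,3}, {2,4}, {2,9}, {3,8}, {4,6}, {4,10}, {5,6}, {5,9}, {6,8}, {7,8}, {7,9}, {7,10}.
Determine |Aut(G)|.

G is 3-regular on 10 vertices with no triangles and no 4-cycles (girth 5): this is the Petersen graph. It is a classical fact that the Petersen graph has automorphism group S_5 (order 120), arising from its description as the Kneser graph K(5,2).

120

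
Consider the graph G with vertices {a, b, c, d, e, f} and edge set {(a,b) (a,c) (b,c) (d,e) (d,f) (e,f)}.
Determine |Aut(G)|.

G has two connected components, {d, e, f} and {a, b, c}; each is 2-regular, so G = C_3 ⊔ C_3. With two isomorphic components, Aut(G) = Aut(C_3) ≀ S_2 = (D_3 × D_3) ⋊ Z_2: permute each cycle by D_3, then optionally swap the two cycles. Order 2·(2·3)² = 72.

72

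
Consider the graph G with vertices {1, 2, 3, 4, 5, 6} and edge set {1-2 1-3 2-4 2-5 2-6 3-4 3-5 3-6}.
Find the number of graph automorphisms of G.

48

The vertices split by degree into {2, 3} (degree 4) and {1, 4, 5, 6} (degree 2); every edge runs between the two parts, so G is the complete bipartite graph K_{2,4}. The parts have unequal sizes, so no automorphism swaps them; each part is permuted independently, giving S_2 × S_4 of order 2!·4! = 48.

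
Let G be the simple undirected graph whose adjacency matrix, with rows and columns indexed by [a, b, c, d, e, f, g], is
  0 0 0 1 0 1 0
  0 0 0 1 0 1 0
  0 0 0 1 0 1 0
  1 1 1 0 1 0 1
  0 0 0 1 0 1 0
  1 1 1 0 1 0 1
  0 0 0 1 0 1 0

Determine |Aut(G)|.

The vertices split by degree into {d, f} (degree 5) and {a, b, c, e, g} (degree 2); every edge runs between the two parts, so G is the complete bipartite graph K_{2,5}. Automorphisms preserve the bipartition setwise (since the parts differ in size) and act as S_2 × S_5 within it; |Aut| = 240.

240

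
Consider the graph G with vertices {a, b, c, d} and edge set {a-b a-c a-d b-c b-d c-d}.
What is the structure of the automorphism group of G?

Every vertex has degree 3, so G is the complete graph K_4. Every bijection on the vertex set is an automorphism of K_4; hence Aut(K_4) ≅ S_4, order 24.

S_4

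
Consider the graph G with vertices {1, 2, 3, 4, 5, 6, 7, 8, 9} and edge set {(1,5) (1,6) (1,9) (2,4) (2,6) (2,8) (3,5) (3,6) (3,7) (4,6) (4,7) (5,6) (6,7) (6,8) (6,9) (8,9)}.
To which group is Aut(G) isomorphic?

Vertex 6 is the unique vertex of degree 8; the remaining 8 vertices each have degree 3 and induce a cycle, so G is the wheel on 9 vertices with hub 6. With the hub fixed, the remaining symmetry is that of the rim cycle C_8, giving the dihedral group D_8.

the dihedral group of order 16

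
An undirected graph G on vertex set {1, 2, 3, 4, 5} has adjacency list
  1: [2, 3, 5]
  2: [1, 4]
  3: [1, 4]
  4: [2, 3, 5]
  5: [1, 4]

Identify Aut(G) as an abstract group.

S_2 × S_3

The vertices split by degree into {1, 4} (degree 3) and {2, 3, 5} (degree 2); every edge runs between the two parts, so G is the complete bipartite graph K_{2,3}. Automorphisms preserve the bipartition setwise (since the parts differ in size) and act as S_2 × S_3 within it; |Aut| = 12.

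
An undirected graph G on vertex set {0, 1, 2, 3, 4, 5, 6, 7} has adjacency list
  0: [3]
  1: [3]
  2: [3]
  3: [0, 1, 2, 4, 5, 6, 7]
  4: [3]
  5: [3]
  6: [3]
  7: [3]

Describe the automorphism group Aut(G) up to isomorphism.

Vertex 3 has degree 7 and every other vertex has degree 1, so G is the star K_{1,7} with centre 3. Any automorphism fixes the centre and permutes the 7 leaves freely, so Aut(G) ≅ S_7 of order 7! = 5040.

S_7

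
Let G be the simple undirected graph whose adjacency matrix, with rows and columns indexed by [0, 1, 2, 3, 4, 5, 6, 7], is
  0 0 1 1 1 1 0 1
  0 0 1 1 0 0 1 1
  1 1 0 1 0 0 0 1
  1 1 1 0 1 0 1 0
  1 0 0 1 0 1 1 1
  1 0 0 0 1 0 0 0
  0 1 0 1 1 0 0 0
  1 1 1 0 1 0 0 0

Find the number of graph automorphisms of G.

The degree sequence is [5, 4, 4, 5, 5, 2, 3, 4]. Checking the degree-preserving permutations of the vertex set shows that none except the identity preserves every edge, so Aut(G) is trivial.

1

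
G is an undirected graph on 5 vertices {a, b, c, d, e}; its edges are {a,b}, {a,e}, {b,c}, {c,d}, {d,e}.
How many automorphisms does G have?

10

Every vertex has degree 2 and the graph is connected, so G is the 5-cycle C_5. The automorphisms of the 5-cycle are exactly the symmetries of a regular 5-gon: the dihedral group D_5, |D_5| = 10.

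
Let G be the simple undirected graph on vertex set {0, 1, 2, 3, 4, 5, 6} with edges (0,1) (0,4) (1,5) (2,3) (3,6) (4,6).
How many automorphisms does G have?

The degree sequence is [2, 2, 1, 2, 2, 1, 2]; the two degree-1 vertices 2 and 5 are the ends of a path, so G = P_7. The only nontrivial automorphism of a path is the end-to-end reflection, so Aut(G) ≅ Z_2.

2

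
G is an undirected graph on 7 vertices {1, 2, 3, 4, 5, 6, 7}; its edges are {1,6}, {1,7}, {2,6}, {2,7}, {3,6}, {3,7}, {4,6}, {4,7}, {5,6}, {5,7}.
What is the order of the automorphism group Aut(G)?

The vertices split by degree into {6, 7} (degree 5) and {1, 2, 3, 4, 5} (degree 2); every edge runs between the two parts, so G is the complete bipartite graph K_{2,5}. The parts have unequal sizes, so no automorphism swaps them; each part is permuted independently, giving S_5 × S_2 of order 5!·2! = 240.

240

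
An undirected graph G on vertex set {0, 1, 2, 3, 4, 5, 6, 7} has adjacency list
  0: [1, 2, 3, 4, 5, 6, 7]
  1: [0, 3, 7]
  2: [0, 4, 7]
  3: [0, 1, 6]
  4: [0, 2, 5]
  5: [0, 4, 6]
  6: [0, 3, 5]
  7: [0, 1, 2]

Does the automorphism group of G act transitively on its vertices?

Vertex 0 is the only vertex of degree 7, so every automorphism fixes it; G is not vertex-transitive.

No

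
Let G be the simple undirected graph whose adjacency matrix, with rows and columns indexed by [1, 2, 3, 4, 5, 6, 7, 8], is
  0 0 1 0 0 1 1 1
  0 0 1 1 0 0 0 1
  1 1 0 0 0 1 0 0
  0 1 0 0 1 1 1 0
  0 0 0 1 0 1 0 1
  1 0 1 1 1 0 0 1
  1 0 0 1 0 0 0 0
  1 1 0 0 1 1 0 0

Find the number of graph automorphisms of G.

Degrees alone do not determine every vertex (e.g. 1 and 4 both have degree 4), but their neighbour-degree multisets differ: N(1) has degrees [2, 3, 4, 5] while N(4) has degrees [2, 3, 3, 5]. Repeating this refinement separates all vertices, so the only automorphism is the identity.

1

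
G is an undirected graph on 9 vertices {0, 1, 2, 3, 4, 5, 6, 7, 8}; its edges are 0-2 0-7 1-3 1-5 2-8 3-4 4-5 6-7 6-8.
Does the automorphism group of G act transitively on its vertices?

G has two connected components, {0, 2, 6, 7, 8} and {1, 3, 4, 5}; each is 2-regular, so G = C_5 ⊔ C_4. The orbit of 0 under Aut(G) is {0, 2, 6, 7, 8}, which does not contain 1, so G is not vertex-transitive.

No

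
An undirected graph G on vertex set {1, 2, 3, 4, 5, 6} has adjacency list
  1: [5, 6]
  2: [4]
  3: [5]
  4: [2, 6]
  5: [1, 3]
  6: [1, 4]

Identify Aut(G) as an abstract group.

The degree sequence is [2, 1, 1, 2, 2, 2]; the two degree-1 vertices 2 and 3 are the ends of a path, so G = P_6. The only nontrivial automorphism of a path is the end-to-end reflection, so Aut(G) ≅ Z_2.

C_2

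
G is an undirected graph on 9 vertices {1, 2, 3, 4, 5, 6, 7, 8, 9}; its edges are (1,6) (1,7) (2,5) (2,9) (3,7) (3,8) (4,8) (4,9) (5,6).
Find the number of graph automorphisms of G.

G is 2-regular and connected on 9 vertices, i.e. the cycle C_9. C_9 has 9 rotations and 9 reflections, so Aut(C_9) ≅ D_9 of order 18.

18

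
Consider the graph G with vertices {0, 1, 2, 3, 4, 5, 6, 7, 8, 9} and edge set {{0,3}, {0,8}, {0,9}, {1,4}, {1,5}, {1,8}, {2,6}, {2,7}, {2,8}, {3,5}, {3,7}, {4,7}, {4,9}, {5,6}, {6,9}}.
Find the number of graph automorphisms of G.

G is 3-regular on 10 vertices with no triangles and no 4-cycles (girth 5): this is the Petersen graph. It is a classical fact that the Petersen graph has automorphism group S_5 (order 120), arising from its description as the Kneser graph K(5,2).

120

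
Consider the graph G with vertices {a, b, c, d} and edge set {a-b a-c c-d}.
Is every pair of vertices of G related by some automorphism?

No

Automorphisms preserve degree, but G has vertices of degree 1 and vertices of degree 2; no automorphism maps one to the other, so G is not vertex-transitive.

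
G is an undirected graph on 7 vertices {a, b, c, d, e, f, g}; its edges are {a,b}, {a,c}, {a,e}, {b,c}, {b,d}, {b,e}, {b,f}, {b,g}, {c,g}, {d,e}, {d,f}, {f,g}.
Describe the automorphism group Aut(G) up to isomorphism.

Vertex b is the unique vertex of degree 6; the remaining 6 vertices each have degree 3 and induce a cycle, so G is the wheel on 7 vertices with hub b. Every automorphism fixes the hub and acts on the rim 6-cycle, so Aut(G) ≅ Aut(C_6) = D_6 of order 12.

D_6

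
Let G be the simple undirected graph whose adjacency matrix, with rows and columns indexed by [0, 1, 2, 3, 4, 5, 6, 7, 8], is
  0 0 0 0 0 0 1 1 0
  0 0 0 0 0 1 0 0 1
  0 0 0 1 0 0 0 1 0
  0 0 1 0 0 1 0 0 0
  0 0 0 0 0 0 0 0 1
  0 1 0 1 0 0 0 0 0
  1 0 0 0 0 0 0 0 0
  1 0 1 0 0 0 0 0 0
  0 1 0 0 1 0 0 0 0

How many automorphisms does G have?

The degree sequence is [2, 2, 2, 2, 1, 2, 1, 2, 2]; the two degree-1 vertices 4 and 6 are the ends of a path, so G = P_9. The only nontrivial automorphism of a path is the end-to-end reflection, so Aut(G) ≅ Z_2.

2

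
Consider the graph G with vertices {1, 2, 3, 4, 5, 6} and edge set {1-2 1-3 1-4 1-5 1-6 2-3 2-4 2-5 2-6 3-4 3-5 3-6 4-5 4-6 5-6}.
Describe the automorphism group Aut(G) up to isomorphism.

Every vertex has degree 5, so G is the complete graph K_6. Every bijection on the vertex set is an automorphism of K_6; hence Aut(K_6) ≅ S_6, order 720.

the symmetric group on 6 letters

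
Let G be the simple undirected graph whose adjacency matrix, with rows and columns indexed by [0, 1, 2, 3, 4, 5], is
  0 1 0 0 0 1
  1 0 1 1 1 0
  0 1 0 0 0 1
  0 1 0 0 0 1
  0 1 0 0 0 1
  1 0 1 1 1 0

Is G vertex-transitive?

Automorphisms preserve degree, but G has vertices of degree 2 and vertices of degree 4; no automorphism maps one to the other, so G is not vertex-transitive.

No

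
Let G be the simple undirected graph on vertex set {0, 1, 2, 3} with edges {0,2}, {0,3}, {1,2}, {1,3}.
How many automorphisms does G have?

G is 2-regular and connected on 4 vertices, i.e. the cycle C_4. The automorphisms of the 4-cycle are exactly the symmetries of a regular 4-gon: the dihedral group D_4, |D_4| = 8.

8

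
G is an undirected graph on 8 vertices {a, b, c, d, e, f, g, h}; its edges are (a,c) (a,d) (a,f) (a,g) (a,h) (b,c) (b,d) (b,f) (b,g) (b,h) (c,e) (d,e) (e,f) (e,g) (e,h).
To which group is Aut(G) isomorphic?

The vertices split by degree into {a, b, e} (degree 5) and {c, d, f, g, h} (degree 3); every edge runs between the two parts, so G is the complete bipartite graph K_{3,5}. Automorphisms preserve the bipartition setwise (since the parts differ in size) and act as S_5 × S_3 within it; |Aut| = 720.

S_5 × S_3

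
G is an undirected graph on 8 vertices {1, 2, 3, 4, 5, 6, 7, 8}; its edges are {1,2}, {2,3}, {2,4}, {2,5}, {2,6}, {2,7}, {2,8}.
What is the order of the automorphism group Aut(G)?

Vertex 2 has degree 7 and every other vertex has degree 1, so G is the star K_{1,7} with centre 2. The 7 leaves are pairwise interchangeable while the centre is fixed, giving Aut(G) = S_7.

5040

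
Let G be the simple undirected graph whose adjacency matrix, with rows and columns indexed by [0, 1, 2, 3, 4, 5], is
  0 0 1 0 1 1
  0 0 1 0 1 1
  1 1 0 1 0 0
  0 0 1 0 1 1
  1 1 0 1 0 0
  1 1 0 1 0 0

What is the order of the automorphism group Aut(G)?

G is 3-regular and bipartite with parts {2, 4, 5} and {0, 1, 3} (each part is independent and every cross-pair is an edge), so G = K_{3,3}. Each part can be permuted independently (S_3 × S_3) and the two equal-size parts can also be swapped, giving (S_3 × S_3) ⋊ Z_2 of order 2·(3!)² = 72.

72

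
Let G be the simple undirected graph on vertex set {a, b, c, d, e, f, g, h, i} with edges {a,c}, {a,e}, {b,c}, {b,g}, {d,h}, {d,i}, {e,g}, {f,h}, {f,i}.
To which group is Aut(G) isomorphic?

G has two connected components, {a, b, c, e, g} and {d, f, h, i}; each is 2-regular, so G = C_5 ⊔ C_4. No automorphism exchanges components of different sizes, hence Aut(G) is the direct product D_5 × D_4, order 80.

D_5 × D_4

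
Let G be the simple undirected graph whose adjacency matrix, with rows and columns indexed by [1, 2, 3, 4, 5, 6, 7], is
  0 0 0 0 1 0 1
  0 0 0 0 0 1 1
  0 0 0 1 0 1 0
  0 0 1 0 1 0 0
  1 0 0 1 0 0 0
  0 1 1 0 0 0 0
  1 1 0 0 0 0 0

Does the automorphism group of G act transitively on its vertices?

Yes

Every vertex has degree 2 and the graph is connected, so G is the 7-cycle C_7. The automorphisms of the 7-cycle are exactly the symmetries of a regular 7-gon: the dihedral group D_7, |D_7| = 14. Under this action every vertex can be carried to every other, so G is vertex-transitive.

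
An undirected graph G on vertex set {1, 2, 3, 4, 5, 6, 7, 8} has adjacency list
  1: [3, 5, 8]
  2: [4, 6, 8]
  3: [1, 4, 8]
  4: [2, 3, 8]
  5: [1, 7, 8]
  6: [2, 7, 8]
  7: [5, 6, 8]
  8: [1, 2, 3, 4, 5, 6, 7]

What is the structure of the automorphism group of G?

Vertex 8 is the unique vertex of degree 7; the remaining 7 vertices each have degree 3 and induce a cycle, so G is the wheel on 8 vertices with hub 8. Every automorphism fixes the hub and acts on the rim 7-cycle, so Aut(G) ≅ Aut(C_7) = D_7 of order 14.

D_7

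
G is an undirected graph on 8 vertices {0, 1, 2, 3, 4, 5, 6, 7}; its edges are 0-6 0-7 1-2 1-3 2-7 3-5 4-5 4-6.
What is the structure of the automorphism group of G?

Every vertex has degree 2 and the graph is connected, so G is the 8-cycle C_8. C_8 has 8 rotations and 8 reflections, so Aut(C_8) ≅ D_8 of order 16.

D_8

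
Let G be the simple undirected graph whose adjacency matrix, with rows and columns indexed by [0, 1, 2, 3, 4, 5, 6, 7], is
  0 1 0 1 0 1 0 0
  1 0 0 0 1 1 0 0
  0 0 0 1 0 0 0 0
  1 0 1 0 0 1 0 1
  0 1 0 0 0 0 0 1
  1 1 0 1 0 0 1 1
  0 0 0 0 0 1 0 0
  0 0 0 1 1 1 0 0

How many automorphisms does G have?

1

Degrees alone do not determine every vertex (e.g. 0 and 1 both have degree 3), but their neighbour-degree multisets differ: N(0) has degrees [3, 4, 5] while N(1) has degrees [2, 3, 5]. Repeating this refinement separates all vertices, so the only automorphism is the identity.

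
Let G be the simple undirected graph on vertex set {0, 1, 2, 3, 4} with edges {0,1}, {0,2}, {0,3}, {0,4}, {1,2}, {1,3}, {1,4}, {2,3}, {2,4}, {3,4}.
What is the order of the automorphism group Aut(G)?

120

All 5 vertices are pairwise adjacent: G = K_5. Every bijection on the vertex set is an automorphism of K_5; hence Aut(K_5) ≅ S_5, order 120.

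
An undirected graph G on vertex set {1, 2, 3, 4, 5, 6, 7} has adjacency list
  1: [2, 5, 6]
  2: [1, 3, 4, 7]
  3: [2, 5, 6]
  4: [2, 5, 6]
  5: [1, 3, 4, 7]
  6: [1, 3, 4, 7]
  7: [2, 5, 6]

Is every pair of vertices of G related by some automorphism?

No

Automorphisms preserve degree, but G has vertices of degree 3 and vertices of degree 4; no automorphism maps one to the other, so G is not vertex-transitive.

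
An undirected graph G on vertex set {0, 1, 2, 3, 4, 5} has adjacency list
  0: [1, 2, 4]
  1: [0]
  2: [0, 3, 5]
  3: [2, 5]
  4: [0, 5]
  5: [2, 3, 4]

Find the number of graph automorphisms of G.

1

The degree sequence is [3, 1, 3, 2, 2, 3]. Checking the degree-preserving permutations of the vertex set shows that none except the identity preserves every edge, so Aut(G) is trivial.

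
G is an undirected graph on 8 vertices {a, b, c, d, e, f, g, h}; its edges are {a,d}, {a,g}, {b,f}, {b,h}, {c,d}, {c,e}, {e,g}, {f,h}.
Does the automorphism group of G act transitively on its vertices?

No

G has two connected components, {a, c, d, e, g} and {b, f, h}; each is 2-regular, so G = C_5 ⊔ C_3. The orbit of a under Aut(G) is {a, c, d, e, g}, which does not contain b, so G is not vertex-transitive.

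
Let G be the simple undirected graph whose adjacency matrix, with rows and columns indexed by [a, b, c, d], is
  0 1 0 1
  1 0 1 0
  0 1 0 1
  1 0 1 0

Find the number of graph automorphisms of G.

8

G is 2-regular and bipartite on 2^2 = 4 vertices with girth 4; it is the hypercube graph Q_2. The symmetry group of the 2-cube is the hyperoctahedral group B_2 = Z_2 ≀ S_2, of order 2^2·2! = 8.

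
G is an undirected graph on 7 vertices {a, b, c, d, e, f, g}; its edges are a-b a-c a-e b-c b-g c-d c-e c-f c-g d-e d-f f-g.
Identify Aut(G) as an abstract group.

the dihedral group of order 12

Vertex c is the unique vertex of degree 6; the remaining 6 vertices each have degree 3 and induce a cycle, so G is the wheel on 7 vertices with hub c. With the hub fixed, the remaining symmetry is that of the rim cycle C_6, giving the dihedral group D_6.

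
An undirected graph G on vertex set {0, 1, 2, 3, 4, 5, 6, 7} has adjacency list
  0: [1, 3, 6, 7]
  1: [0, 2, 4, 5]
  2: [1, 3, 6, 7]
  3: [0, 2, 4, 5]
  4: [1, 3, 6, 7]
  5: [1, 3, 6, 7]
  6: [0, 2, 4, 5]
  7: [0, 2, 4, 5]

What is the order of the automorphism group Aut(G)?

G is 4-regular and bipartite with parts {0, 2, 4, 5} and {1, 3, 6, 7} (each part is independent and every cross-pair is an edge), so G = K_{4,4}. Each part can be permuted independently (S_4 × S_4) and the two equal-size parts can also be swapped, giving (S_4 × S_4) ⋊ Z_2 of order 2·(4!)² = 1152.

1152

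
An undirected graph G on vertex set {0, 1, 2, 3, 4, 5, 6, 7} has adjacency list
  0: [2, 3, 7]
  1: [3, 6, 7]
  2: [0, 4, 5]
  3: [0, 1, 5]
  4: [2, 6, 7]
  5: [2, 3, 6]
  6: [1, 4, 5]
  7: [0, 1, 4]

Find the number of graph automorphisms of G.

48

G is 3-regular and bipartite on 2^3 = 8 vertices with girth 4; it is the hypercube graph Q_3. Aut(Q_3) consists of the signed permutations of the 3 coordinate axes: 3! permutations times 2^3 sign flips, so |Aut| = 2^3·3! = 48.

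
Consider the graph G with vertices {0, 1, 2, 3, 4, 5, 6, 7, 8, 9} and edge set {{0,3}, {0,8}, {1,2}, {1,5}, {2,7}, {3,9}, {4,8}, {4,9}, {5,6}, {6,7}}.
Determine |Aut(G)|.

G has two connected components, {1, 2, 5, 6, 7} and {0, 3, 4, 8, 9}; each is 2-regular, so G = C_5 ⊔ C_5. Aut of a disjoint union of two copies of C_5 is the wreath product D_5 ≀ Z_2, of order 2·10² = 200.

200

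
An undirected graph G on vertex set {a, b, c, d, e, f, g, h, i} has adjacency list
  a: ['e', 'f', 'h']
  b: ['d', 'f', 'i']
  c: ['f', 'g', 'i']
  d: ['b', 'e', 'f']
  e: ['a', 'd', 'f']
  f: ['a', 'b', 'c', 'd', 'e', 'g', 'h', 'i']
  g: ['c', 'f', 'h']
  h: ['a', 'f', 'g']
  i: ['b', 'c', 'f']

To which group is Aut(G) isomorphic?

Vertex f is the unique vertex of degree 8; the remaining 8 vertices each have degree 3 and induce a cycle, so G is the wheel on 9 vertices with hub f. Every automorphism fixes the hub and acts on the rim 8-cycle, so Aut(G) ≅ Aut(C_8) = D_8 of order 16.

the dihedral group of order 16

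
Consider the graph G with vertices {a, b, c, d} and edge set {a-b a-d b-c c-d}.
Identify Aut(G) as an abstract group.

D_4

Every vertex has degree 2 and the graph is connected, so G is the 4-cycle C_4. C_4 has 4 rotations and 4 reflections, so Aut(C_4) ≅ D_4 of order 8.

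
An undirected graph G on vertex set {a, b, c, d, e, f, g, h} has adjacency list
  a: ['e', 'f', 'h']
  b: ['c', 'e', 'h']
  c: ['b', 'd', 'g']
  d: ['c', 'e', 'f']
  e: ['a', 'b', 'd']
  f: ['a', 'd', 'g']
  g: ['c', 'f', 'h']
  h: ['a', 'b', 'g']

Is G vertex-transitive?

Yes

G is 3-regular and bipartite on 2^3 = 8 vertices with girth 4; it is the hypercube graph Q_3. Aut(Q_3) consists of the signed permutations of the 3 coordinate axes: 3! permutations times 2^3 sign flips, so |Aut| = 2^3·3! = 48. This group acts transitively on the 8 vertices.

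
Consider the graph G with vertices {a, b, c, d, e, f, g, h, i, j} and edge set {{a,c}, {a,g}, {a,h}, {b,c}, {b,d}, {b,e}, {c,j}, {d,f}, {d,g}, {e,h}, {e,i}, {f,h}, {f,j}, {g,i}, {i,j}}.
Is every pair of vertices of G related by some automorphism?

G is 3-regular on 10 vertices with no triangles and no 4-cycles (girth 5): this is the Petersen graph. Viewing the Petersen graph as the Kneser graph K(5,2) — vertices are 2-subsets of {1,…,5}, edges join disjoint pairs — its automorphisms are exactly the permutations of the 5-element set, so Aut ≅ S_5 of order 120. Under this action every vertex can be carried to every other, so G is vertex-transitive.

Yes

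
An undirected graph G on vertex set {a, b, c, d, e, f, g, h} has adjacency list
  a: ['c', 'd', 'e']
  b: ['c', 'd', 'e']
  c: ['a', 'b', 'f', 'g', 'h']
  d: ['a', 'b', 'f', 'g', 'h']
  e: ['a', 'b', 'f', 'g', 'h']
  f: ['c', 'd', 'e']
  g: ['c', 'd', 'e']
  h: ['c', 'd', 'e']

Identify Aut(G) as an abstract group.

S_5 × S_3

The vertices split by degree into {c, d, e} (degree 5) and {a, b, f, g, h} (degree 3); every edge runs between the two parts, so G is the complete bipartite graph K_{3,5}. The parts have unequal sizes, so no automorphism swaps them; each part is permuted independently, giving S_5 × S_3 of order 5!·3! = 720.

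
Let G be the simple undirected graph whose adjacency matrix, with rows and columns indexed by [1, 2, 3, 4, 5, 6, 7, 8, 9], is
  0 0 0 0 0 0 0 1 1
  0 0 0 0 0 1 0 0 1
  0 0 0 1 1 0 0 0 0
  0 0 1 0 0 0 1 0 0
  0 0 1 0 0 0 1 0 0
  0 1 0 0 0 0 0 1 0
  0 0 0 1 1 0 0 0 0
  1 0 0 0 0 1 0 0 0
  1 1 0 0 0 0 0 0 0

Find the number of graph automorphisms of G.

G has two connected components, {1, 2, 6, 8, 9} and {3, 4, 5, 7}; each is 2-regular, so G = C_5 ⊔ C_4. No automorphism exchanges components of different sizes, hence Aut(G) is the direct product D_5 × D_4, order 80.

80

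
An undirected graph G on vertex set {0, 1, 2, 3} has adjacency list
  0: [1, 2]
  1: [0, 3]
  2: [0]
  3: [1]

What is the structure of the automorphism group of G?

C_2

The degree sequence is [2, 2, 1, 1]; the two degree-1 vertices 2 and 3 are the ends of a path, so G = P_4. A path has exactly one nontrivial symmetry — reversal — giving Aut(G) of order 2.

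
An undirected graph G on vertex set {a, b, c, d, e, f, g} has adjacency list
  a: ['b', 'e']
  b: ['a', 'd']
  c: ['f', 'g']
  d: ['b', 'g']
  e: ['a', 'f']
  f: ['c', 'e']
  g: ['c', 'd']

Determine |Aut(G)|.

G is 2-regular and connected on 7 vertices, i.e. the cycle C_7. The automorphisms of the 7-cycle are exactly the symmetries of a regular 7-gon: the dihedral group D_7, |D_7| = 14.

14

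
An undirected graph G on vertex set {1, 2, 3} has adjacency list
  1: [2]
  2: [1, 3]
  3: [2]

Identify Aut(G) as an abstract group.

The degree sequence is [1, 2, 1]; the two degree-1 vertices 1 and 3 are the ends of a path, so G = P_3. The only nontrivial automorphism of a path is the end-to-end reflection, so Aut(G) ≅ Z_2.

the cyclic group of order 2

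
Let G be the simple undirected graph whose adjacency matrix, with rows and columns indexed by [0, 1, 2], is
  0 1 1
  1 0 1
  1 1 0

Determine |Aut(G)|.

6

All 3 vertices are pairwise adjacent: G = K_3. Any permutation of the 3 vertices preserves K_3, so Aut(K_3) = S_3 of order 3! = 6.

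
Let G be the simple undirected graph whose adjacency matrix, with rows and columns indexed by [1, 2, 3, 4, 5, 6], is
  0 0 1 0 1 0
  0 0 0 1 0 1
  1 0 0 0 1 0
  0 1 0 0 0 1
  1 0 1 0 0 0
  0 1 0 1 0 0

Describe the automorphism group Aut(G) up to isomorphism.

G has two connected components, {1, 3, 5} and {2, 4, 6}; each is 2-regular, so G = C_3 ⊔ C_3. Aut of a disjoint union of two copies of C_3 is the wreath product D_3 ≀ Z_2, of order 2·6² = 72.

D_3 ≀ Z_2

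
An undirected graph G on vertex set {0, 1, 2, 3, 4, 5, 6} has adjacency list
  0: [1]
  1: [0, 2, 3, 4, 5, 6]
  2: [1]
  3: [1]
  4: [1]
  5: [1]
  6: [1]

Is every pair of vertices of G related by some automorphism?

No

Vertex 1 is the only vertex of degree 6, so every automorphism fixes it; G is not vertex-transitive.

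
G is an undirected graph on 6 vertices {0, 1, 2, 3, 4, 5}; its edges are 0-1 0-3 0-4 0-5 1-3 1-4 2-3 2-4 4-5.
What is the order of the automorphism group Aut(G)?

1

Degrees alone do not determine every vertex (e.g. 0 and 4 both have degree 4), but their neighbour-degree multisets differ: N(0) has degrees [2, 3, 3, 4] while N(4) has degrees [2, 2, 3, 4]. Repeating this refinement separates all vertices, so the only automorphism is the identity.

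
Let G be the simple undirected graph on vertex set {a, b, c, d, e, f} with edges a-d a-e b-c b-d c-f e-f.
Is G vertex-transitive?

Every vertex has degree 2 and the graph is connected, so G is the 6-cycle C_6. C_6 has 6 rotations and 6 reflections, so Aut(C_6) ≅ D_6 of order 12. This group acts transitively on the 6 vertices.

Yes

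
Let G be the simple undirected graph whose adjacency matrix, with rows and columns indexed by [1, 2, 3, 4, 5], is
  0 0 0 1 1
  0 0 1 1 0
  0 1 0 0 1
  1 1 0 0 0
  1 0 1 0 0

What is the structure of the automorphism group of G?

D_5

Every vertex has degree 2 and the graph is connected, so G is the 5-cycle C_5. C_5 has 5 rotations and 5 reflections, so Aut(C_5) ≅ D_5 of order 10.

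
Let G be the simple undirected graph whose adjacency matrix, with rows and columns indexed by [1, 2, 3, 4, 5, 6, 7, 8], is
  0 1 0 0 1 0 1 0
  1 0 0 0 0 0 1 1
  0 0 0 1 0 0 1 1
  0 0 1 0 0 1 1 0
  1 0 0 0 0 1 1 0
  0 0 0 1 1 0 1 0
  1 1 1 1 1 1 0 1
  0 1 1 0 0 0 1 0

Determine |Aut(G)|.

Vertex 7 is the unique vertex of degree 7; the remaining 7 vertices each have degree 3 and induce a cycle, so G is the wheel on 8 vertices with hub 7. Every automorphism fixes the hub and acts on the rim 7-cycle, so Aut(G) ≅ Aut(C_7) = D_7 of order 14.

14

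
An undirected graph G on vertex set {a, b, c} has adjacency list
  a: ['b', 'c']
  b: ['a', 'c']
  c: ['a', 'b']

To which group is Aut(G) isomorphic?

S_3

Every vertex has degree 2, so G is the complete graph K_3. Any permutation of the 3 vertices preserves K_3, so Aut(K_3) = S_3 of order 3! = 6.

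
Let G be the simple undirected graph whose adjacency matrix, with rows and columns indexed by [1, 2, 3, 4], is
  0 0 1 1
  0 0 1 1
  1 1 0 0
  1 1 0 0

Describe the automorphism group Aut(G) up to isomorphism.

G is 2-regular and bipartite on 2^2 = 4 vertices with girth 4; it is the hypercube graph Q_2. Aut(Q_2) consists of the signed permutations of the 2 coordinate axes: 2! permutations times 2^2 sign flips, so |Aut| = 2^2·2! = 8.

Z_2^2 ⋊ S_2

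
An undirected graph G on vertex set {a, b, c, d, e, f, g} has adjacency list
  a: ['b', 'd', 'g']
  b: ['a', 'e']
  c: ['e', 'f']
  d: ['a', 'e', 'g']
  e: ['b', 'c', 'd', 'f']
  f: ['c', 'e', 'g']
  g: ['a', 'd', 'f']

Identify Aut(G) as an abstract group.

{e}

The degree sequence is [3, 2, 2, 3, 4, 3, 3]. Checking the degree-preserving permutations of the vertex set shows that none except the identity preserves every edge, so Aut(G) is trivial.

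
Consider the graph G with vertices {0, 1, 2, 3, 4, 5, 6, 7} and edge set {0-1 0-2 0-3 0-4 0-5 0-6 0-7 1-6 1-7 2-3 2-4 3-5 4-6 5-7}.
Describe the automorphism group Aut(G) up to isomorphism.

the dihedral group of order 14

Vertex 0 is the unique vertex of degree 7; the remaining 7 vertices each have degree 3 and induce a cycle, so G is the wheel on 8 vertices with hub 0. With the hub fixed, the remaining symmetry is that of the rim cycle C_7, giving the dihedral group D_7.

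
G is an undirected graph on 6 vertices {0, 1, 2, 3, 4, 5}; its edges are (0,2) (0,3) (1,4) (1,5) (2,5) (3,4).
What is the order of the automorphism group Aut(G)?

12

G is 2-regular and connected on 6 vertices, i.e. the cycle C_6. The automorphisms of the 6-cycle are exactly the symmetries of a regular 6-gon: the dihedral group D_6, |D_6| = 12.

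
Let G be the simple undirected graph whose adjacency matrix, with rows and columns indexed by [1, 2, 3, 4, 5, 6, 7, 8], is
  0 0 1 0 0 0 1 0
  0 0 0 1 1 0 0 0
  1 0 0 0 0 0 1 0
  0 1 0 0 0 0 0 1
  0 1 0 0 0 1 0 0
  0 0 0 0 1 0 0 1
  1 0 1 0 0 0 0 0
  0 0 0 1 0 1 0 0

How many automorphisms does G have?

60

G has two connected components, {2, 4, 5, 6, 8} and {1, 3, 7}; each is 2-regular, so G = C_5 ⊔ C_3. The components are non-isomorphic (different sizes), so Aut(G) = Aut(C_3) × Aut(C_5) = D_3 × D_5 of order 6·10 = 60.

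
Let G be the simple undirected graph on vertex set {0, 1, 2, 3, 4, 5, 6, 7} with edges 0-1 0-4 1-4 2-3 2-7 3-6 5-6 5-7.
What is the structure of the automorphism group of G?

G has two connected components, {2, 3, 5, 6, 7} and {0, 1, 4}; each is 2-regular, so G = C_5 ⊔ C_3. No automorphism exchanges components of different sizes, hence Aut(G) is the direct product D_5 × D_3, order 60.

D_5 × D_3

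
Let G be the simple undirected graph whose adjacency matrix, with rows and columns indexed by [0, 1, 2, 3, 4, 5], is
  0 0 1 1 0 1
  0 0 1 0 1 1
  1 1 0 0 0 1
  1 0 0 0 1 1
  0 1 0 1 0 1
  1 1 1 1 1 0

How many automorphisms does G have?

10

Vertex 5 is the unique vertex of degree 5; the remaining 5 vertices each have degree 3 and induce a cycle, so G is the wheel on 6 vertices with hub 5. With the hub fixed, the remaining symmetry is that of the rim cycle C_5, giving the dihedral group D_5.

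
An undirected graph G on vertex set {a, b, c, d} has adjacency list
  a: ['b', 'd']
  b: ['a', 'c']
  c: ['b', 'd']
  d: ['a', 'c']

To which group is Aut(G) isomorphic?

G is 2-regular and bipartite with parts {b, d} and {a, c} (each part is independent and every cross-pair is an edge), so G = K_{2,2}. Each part can be permuted independently (S_2 × S_2) and the two equal-size parts can also be swapped, giving (S_2 × S_2) ⋊ Z_2 of order 2·(2!)² = 8.

(S_2 × S_2) ⋊ Z_2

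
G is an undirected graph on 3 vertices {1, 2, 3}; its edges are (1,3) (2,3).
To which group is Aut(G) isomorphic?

The degree sequence is [1, 1, 2]; the two degree-1 vertices 1 and 2 are the ends of a path, so G = P_3. The only nontrivial automorphism of a path is the end-to-end reflection, so Aut(G) ≅ Z_2.

C_2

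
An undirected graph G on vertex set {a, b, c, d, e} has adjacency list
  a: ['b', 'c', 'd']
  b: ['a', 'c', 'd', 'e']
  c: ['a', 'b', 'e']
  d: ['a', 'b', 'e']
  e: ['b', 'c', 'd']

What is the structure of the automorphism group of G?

D_4

Vertex b is the unique vertex of degree 4; the remaining 4 vertices each have degree 3 and induce a cycle, so G is the wheel on 5 vertices with hub b. With the hub fixed, the remaining symmetry is that of the rim cycle C_4, giving the dihedral group D_4.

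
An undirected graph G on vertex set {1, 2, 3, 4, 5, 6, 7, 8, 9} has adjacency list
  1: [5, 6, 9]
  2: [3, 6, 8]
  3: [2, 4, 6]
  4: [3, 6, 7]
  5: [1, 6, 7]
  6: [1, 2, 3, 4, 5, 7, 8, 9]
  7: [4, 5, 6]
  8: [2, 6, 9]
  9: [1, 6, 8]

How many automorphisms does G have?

Vertex 6 is the unique vertex of degree 8; the remaining 8 vertices each have degree 3 and induce a cycle, so G is the wheel on 9 vertices with hub 6. With the hub fixed, the remaining symmetry is that of the rim cycle C_8, giving the dihedral group D_8.

16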